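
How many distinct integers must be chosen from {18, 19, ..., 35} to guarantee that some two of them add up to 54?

11

Two chosen integers sum to 54 exactly when both halves of some pair {x, 54−x} with 19 ≤ x ≤ 54−x ≤ 35 are chosen — 8 such pairs.
The remaining 2 elements (those with no distinct partner in range) can never complete a 54-sum, so the worst case takes all of them and one from each pair: 2 + 8 = 10.
The 11th integer has to be the second member of some pair, so 10 + 1 = 11.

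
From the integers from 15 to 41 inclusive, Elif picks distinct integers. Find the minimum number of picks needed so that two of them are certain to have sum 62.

18

Group the elements by complementary pair {x, 62−x}: {21,41}, {22,40}, {23,39}, …, giving 10 two-element pairs, the single value 31 (it cannot pair with itself since the integers are distinct), and 6 integers whose partner 62−x falls outside [15,41].
By pigeonhole, treating each of those 17 groups as a pigeonhole, one can pick one integer per group — 17 integers — with no two summing to 62.
The 18th integer lands in an occupied pair, forcing a sum of 62.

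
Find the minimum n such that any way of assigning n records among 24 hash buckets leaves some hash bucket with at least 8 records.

With 168 records one could put exactly 7 in each of the 24 hash buckets, and no hash bucket would reach 8.
By pigeonhole, one more record must land in a hash bucket that already has 7, giving it 8.
So 24 × 7 + 1 = 169 records are required.

169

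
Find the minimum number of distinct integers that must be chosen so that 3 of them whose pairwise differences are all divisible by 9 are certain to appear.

Integers whose pairwise differences are multiples of 9 are exactly those sharing a remainder mod 9. By the pigeonhole principle, the 9 residue classes mod 9 are the pigeonholes.
With 18 integers one could put 2 in each residue class and have no class reach 3.
The 19th integer pushes some class to 3, so 9·2 + 1 = 19.

19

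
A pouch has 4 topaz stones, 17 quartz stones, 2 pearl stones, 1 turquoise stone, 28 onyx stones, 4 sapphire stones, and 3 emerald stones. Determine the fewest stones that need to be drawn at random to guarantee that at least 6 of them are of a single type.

An adversary could hand out at most 5 stones per type (5 types run out sooner): 4 + 5 + 2 + 1 + 5 + 4 + 3 = 24 stones and still no type has 6.
One more stone lands in a type already at 5, so 25 draws are enough and 24 are not.

25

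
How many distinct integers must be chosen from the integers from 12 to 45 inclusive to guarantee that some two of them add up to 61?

20

Group the elements by complementary pair {x, 61−x}: {16,45}, {17,44}, {18,43}, …, giving 15 two-element pairs and 4 integers whose partner 61−x falls outside [12,45].
Pigeonhole: treating each of those 19 groups as a pigeonhole, one can pick one integer per group — 19 integers — with no two summing to 61.
The 20th integer lands in an occupied pair, forcing a sum of 61.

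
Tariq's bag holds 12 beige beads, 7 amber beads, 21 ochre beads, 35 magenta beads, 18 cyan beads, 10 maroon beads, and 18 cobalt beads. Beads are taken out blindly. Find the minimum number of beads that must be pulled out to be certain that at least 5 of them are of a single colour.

29

By the pigeonhole principle, put each drawn bead into a box by colour. The largest draw with every box below 5 takes min(count, 4) from each colour.
Σ min(cᵢ, 4) = 4 + 4 + 4 + 4 + 4 + 4 + 4 = 28.
Draw number 28 + 1 = 29 must push one box to 5.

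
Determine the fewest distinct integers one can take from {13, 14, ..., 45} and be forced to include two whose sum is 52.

21

A set avoiding the sum 52 can contain at most one of each pair {x, 52−x}, plus the 7 elements whose complement lies outside the range or equal to its own complement.
The integers 26, …, 45 (20 of them) are such a set: any two sum to at least 26+27 = 53 > 52.
By pigeonhole, any 21st integer completes one of the 13 pairs, so 21 choices force a sum of 52.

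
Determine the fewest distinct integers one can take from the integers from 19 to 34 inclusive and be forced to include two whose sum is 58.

12

Two chosen integers sum to 58 exactly when both halves of some pair {x, 58−x} with 24 ≤ x ≤ 58−x ≤ 34 are chosen — 5 such pairs.
The remaining 6 elements (those with no distinct partner in range) can never complete a 58-sum, so the worst case takes all of them and one from each pair: 6 + 5 = 11.
The 12th integer has to be the second member of some pair, so 11 + 1 = 12.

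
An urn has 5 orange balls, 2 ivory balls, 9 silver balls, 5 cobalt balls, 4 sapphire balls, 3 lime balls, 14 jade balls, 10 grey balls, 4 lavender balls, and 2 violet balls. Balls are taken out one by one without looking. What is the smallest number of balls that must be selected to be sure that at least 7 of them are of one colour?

44

An adversary could hand out at most 6 balls per colour (7 colours run out sooner): 5 + 2 + 6 + 5 + 4 + 3 + 6 + 6 + 4 + 2 = 43 balls and still no colour has 7.
By pigeonhole, one more ball lands in a colour already at 6, so 44 draws are enough and 43 are not.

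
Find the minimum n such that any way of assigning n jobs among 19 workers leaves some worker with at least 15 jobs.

267

With 266 jobs one could put exactly 14 in each of the 19 workers, and no worker would reach 15.
By pigeonhole, one more job must land in a worker that already has 14, giving it 15.
So 19 × 14 + 1 = 267 jobs are required.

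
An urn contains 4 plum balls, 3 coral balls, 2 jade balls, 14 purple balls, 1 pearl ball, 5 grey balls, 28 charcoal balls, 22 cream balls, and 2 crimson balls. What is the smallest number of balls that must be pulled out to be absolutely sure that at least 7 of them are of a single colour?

Pigeonhole: put each drawn ball into a box by colour. The largest draw with every box below 7 takes min(count, 6) from each colour; colours with fewer than 6 contribute all they have.
Σ min(cᵢ, 6) = 4 + 3 + 2 + 6 + 1 + 5 + 6 + 6 + 2 = 35.
Draw number 35 + 1 = 36 must push one box to 7.

36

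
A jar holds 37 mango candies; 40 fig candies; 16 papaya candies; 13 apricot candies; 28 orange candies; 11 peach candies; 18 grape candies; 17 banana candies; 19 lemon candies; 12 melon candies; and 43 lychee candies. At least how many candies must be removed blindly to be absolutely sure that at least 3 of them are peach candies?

246

In the worst case for collecting peach candies, every non-peach candy comes out first.
There are 37 + 40 + 16 + 13 + 28 + 18 + 17 + 19 + 12 + 43 = 243 non-peach candies altogether.
After those, each further candy must be peach, so 243 + 3 = 246 draws guarantee 3 peach candies.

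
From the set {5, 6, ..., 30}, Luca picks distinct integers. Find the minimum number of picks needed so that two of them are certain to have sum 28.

A set avoiding the sum 28 can contain at most one of each pair {x, 28−x}, plus the 8 elements whose complement lies outside the range or equal to its own complement.
The integers 14, …, 30 (17 of them) are such a set: any two sum to at least 14+15 = 29 > 28.
Pigeonhole: any 18th integer completes one of the 9 pairs, so 18 choices force a sum of 28.

18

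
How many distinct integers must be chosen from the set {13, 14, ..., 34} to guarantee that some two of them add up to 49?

13

Two chosen integers sum to 49 exactly when both halves of some pair {x, 49−x} with 15 ≤ x ≤ 49−x ≤ 34 are chosen — 10 such pairs.
The remaining 2 elements (those with no distinct partner in range) can never complete a 49-sum, so the worst case takes all of them and one from each pair: 2 + 10 = 12.
By the pigeonhole principle, the 13th integer has to be the second member of some pair, so 12 + 1 = 13.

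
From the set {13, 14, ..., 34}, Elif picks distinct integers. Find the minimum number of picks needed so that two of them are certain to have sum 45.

A set avoiding the sum 45 can contain at most one of each pair {x, 45−x}, plus the 2 elements whose complement lies outside the range.
The integers 23, …, 34 (12 of them) are such a set: any two sum to at least 23+24 = 47 > 45.
Pigeonhole: any 13th integer completes one of the 10 pairs, so 13 choices force a sum of 45.

13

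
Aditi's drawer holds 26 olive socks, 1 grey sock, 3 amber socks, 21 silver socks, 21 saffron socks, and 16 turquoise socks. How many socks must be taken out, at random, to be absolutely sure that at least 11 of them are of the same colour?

45

An adversary could hand out at most 10 socks per colour (grey, amber run out sooner): 10 + 1 + 3 + 10 + 10 + 10 = 44 socks and still no colour has 11.
One more sock lands in a colour already at 10, so 45 draws are enough and 44 are not.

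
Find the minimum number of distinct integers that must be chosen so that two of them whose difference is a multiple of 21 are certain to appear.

Integers whose pairwise differences are multiples of 21 are exactly those sharing a remainder mod 21. The 21 residue classes mod 21 are the pigeonholes.
With 21 integers one could put 1 in each residue class and have no class reach 2.
The 22nd integer pushes some class to 2, so 21·1 + 1 = 22.

22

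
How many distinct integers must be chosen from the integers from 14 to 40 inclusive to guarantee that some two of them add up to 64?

A set avoiding the sum 64 can contain at most one of each pair {x, 64−x}, plus the 11 elements whose complement lies outside the range or equal to its own complement.
The integers 14, …, 32 (19 of them) are such a set: any two sum to at least 14+15 = 29 and at most 31+32 = 63 < 64.
Any 20th integer completes one of the 8 pairs, so 20 choices force a sum of 64.

20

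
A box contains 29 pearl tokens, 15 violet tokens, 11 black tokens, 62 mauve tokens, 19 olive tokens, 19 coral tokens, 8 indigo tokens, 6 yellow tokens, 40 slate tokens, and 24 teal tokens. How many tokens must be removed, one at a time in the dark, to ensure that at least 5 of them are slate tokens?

In the worst case for collecting slate tokens, every non-slate token comes out first.
There are 29 + 15 + 11 + 62 + 19 + 19 + 8 + 6 + 24 = 193 non-slate tokens altogether.
After those, each further token must be slate, so 193 + 5 = 198 draws guarantee 5 slate tokens.

198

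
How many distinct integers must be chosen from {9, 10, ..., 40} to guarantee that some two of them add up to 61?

23

Two chosen integers sum to 61 exactly when both halves of some pair {x, 61−x} with 21 ≤ x ≤ 61−x ≤ 40 are chosen — 10 such pairs.
The remaining 12 elements (those with no distinct partner in range) can never complete a 61-sum, so the worst case takes all of them and one from each pair: 12 + 10 = 22.
Pigeonhole: the 23rd integer has to be the second member of some pair, so 22 + 1 = 23.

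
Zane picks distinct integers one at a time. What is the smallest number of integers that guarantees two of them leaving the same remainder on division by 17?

The 17 residue classes mod 17 are the pigeonholes.
With 17 integers one could put 1 in each residue class and have no class reach 2.
The 18th integer pushes some class to 2, so 17·1 + 1 = 18.

18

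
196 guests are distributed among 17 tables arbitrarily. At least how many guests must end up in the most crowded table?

12

Pigeonhole: the 17 tables are the holes and the 196 guests are the pigeons.
If every table held at most 11 guests, the total would be at most 17 × 11 = 187, which is less than 196.
So some table holds at least ⌈196/17⌉ = 12 guests.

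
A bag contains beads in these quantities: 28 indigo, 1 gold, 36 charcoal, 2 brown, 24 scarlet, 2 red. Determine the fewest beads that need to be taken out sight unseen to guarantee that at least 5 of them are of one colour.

By pigeonhole, the 6 colours are the holes; the beads drawn are the pigeons.
To avoid 5 of any one colour, the worst case takes at most 4 of each colour, or every bead of a colour that has fewer than 4.
That gives 4 + 1 + 4 + 2 + 4 + 2 = 17 beads with no colour reaching 5.
The next bead forces some colour to 5, so 17 + 1 = 18.

18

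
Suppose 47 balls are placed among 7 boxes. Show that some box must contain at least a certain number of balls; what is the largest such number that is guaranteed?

7

The 7 boxes are the holes and the 47 balls are the pigeons.
If every box held at most 6 balls, the total would be at most 7 × 6 = 42, which is less than 47.
So some box holds at least ⌈47/7⌉ = 7 balls.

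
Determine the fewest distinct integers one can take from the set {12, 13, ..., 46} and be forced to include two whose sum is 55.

Group the elements by complementary pair {x, 55−x}: {12,43}, {13,42}, {14,41}, …, giving 16 two-element pairs and 3 integers whose partner 55−x falls outside [12,46].
By pigeonhole, treating each of those 19 groups as a pigeonhole, one can pick one integer per group — 19 integers — with no two summing to 55.
The 20th integer lands in an occupied pair, forcing a sum of 55.

20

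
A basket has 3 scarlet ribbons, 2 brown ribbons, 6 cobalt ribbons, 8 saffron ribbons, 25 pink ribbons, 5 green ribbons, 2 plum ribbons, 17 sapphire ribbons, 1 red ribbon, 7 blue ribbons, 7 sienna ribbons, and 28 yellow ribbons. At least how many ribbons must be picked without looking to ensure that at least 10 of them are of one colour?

By the pigeonhole principle, the 12 colours are the holes; the ribbons drawn are the pigeons.
To avoid 10 of any one colour, the worst case takes at most 9 of each colour, or every ribbon of a colour that has fewer than 9.
That gives 3 + 2 + 6 + 8 + 9 + 5 + 2 + 9 + 1 + 7 + 7 + 9 = 68 ribbons with no colour reaching 10.
The next ribbon forces some colour to 10, so 68 + 1 = 69.

69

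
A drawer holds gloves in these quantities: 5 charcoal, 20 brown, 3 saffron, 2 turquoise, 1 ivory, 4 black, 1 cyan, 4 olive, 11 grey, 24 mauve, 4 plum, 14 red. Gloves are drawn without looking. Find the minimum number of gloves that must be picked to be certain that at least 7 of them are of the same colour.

49

An adversary could hand out at most 6 gloves per colour (8 colours run out sooner): 5 + 6 + 3 + 2 + 1 + 4 + 1 + 4 + 6 + 6 + 4 + 6 = 48 gloves and still no colour has 7.
Pigeonhole: one more glove lands in a colour already at 6, so 49 draws are enough and 48 are not.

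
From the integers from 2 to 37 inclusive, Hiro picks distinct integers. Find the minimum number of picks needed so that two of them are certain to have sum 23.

27

Group the elements by complementary pair {x, 23−x}: {2,21}, {3,20}, {4,19}, …, giving 10 two-element pairs and 16 integers whose partner 23−x falls outside [2,37].
Pigeonhole: treating each of those 26 groups as a pigeonhole, one can pick one integer per group — 26 integers — with no two summing to 23.
The 27th integer lands in an occupied pair, forcing a sum of 23.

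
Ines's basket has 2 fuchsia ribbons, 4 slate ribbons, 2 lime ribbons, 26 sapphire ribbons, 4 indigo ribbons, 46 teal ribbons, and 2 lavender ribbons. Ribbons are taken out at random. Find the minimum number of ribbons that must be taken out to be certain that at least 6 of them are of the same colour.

By pigeonhole, the 7 colours are the holes; the ribbons drawn are the pigeons.
To avoid 6 of any one colour, the worst case takes at most 5 of each colour, or every ribbon of a colour that has fewer than 5.
That gives 2 + 4 + 2 + 5 + 4 + 5 + 2 = 24 ribbons with no colour reaching 6.
The next ribbon forces some colour to 6, so 24 + 1 = 25.

25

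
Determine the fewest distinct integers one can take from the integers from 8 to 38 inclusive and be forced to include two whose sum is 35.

Two chosen integers sum to 35 exactly when both halves of some pair {x, 35−x} with 8 ≤ x ≤ 35−x ≤ 27 are chosen — 10 such pairs.
The remaining 11 elements (those with no distinct partner in range) can never complete a 35-sum, so the worst case takes all of them and one from each pair: 11 + 10 = 21.
The 22nd integer has to be the second member of some pair, so 21 + 1 = 22.

22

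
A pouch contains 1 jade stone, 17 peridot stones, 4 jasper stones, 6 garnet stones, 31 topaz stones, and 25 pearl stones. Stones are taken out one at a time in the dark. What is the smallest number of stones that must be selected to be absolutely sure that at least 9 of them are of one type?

Pigeonhole: the 6 types are the holes; the stones drawn are the pigeons.
To avoid 9 of any one type, the worst case takes at most 8 of each type, or every stone of a type that has fewer than 8.
That gives 1 + 8 + 4 + 6 + 8 + 8 = 35 stones with no type reaching 9.
The next stone forces some type to 9, so 35 + 1 = 36.

36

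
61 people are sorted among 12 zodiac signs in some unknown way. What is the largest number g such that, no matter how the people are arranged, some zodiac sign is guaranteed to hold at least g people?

6

Pigeonhole: the 12 zodiac signs are the holes and the 61 people are the pigeons.
If every zodiac sign held at most 5 people, the total would be at most 12 × 5 = 60, which is less than 61.
So some zodiac sign holds at least ⌈61/12⌉ = 6 people.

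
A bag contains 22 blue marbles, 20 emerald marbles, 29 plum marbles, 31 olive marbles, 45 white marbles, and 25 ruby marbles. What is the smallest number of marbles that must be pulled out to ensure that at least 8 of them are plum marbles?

151

In the worst case for collecting plum marbles, every non-plum marble comes out first.
There are 22 + 20 + 31 + 45 + 25 = 143 non-plum marbles altogether.
After those, each further marble must be plum, so 143 + 8 = 151 draws guarantee 8 plum marbles.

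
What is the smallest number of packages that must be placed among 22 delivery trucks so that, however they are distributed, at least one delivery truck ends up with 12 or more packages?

243

With 242 packages one could put exactly 11 in each of the 22 delivery trucks, and no delivery truck would reach 12.
One more package must land in a delivery truck that already has 11, giving it 12.
So 22 × 11 + 1 = 243 packages are required.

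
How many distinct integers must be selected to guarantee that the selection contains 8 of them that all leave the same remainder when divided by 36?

253

The 36 residue classes mod 36 are the pigeonholes.
With 252 integers one could put 7 in each residue class and have no class reach 8.
The 253rd integer pushes some class to 8, so 36·7 + 1 = 253.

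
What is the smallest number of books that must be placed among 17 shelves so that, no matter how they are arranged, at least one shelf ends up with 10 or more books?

154

With 153 books one could put exactly 9 in each of the 17 shelves, and no shelf would reach 10.
Pigeonhole: one more book must land in a shelf that already has 9, giving it 10.
So 17 × 9 + 1 = 154 books are required.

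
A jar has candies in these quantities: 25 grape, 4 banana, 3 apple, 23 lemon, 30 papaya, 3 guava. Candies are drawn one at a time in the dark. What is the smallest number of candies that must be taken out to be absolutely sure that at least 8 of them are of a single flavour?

An adversary could hand out at most 7 candies per flavour (banana, apple, guava run out sooner): 7 + 4 + 3 + 7 + 7 + 3 = 31 candies and still no flavour has 8.
Pigeonhole: one more candy lands in a flavour already at 7, so 32 draws are enough and 31 are not.

32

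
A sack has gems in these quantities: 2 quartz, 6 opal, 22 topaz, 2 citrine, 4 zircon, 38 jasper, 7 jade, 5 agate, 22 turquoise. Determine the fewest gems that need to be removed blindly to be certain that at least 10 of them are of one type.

54

An adversary could hand out at most 9 gems per type (6 types run out sooner): 2 + 6 + 9 + 2 + 4 + 9 + 7 + 5 + 9 = 53 gems and still no type has 10.
Pigeonhole: one more gem lands in a type already at 9, so 54 draws are enough and 53 are not.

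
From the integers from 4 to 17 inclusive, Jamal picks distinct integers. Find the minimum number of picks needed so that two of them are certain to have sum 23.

Two chosen integers sum to 23 exactly when both halves of some pair {x, 23−x} with 6 ≤ x ≤ 23−x ≤ 17 are chosen — 6 such pairs.
The remaining 2 elements (those with no distinct partner in range) can never complete a 23-sum, so the worst case takes all of them and one from each pair: 2 + 6 = 8.
The 9th integer has to be the second member of some pair, so 8 + 1 = 9.

9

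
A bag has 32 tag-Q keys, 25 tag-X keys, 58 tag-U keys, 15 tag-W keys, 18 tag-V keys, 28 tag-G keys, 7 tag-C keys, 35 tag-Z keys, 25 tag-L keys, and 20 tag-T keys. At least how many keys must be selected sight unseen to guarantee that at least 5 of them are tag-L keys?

In the worst case for collecting tag-L keys, every non-tag-L key comes out first.
There are 32 + 25 + 58 + 15 + 18 + 28 + 7 + 35 + 20 = 238 non-tag-L keys altogether.
After those, each further key must be tag-L, so 238 + 5 = 243 draws guarantee 5 tag-L keys.

243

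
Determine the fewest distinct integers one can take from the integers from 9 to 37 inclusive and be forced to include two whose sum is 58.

A set avoiding the sum 58 can contain at most one of each pair {x, 58−x}, plus the 13 elements whose complement lies outside the range or equal to its own complement.
The integers 9, …, 29 (21 of them) are such a set: any two sum to at least 9+10 = 19 and at most 28+29 = 57 < 58.
By the pigeonhole principle, any 22nd integer completes one of the 8 pairs, so 22 choices force a sum of 58.

22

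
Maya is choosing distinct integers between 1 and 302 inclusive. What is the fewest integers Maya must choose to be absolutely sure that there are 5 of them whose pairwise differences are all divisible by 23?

Integers whose pairwise differences are multiples of 23 are exactly those sharing a remainder mod 23. By the pigeonhole principle, the 23 residue classes mod 23 are the pigeonholes.
With 92 integers one could put 4 in each residue class and have no class reach 5.
The 93rd integer pushes some class to 5, so 23·4 + 1 = 93.

93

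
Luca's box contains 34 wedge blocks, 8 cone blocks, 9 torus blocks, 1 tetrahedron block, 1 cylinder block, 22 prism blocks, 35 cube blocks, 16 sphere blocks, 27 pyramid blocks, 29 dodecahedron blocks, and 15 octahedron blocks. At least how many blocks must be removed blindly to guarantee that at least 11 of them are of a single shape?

By pigeonhole, the 11 shapes are the holes; the blocks drawn are the pigeons.
To avoid 11 of any one shape, the worst case takes at most 10 of each shape, or every block of a shape that has fewer than 10.
That gives 10 + 8 + 9 + 1 + 1 + 10 + 10 + 10 + 10 + 10 + 10 = 89 blocks with no shape reaching 11.
The next block forces some shape to 11, so 89 + 1 = 90.

90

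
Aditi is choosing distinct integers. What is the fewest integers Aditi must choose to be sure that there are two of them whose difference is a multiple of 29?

Integers whose pairwise differences are multiples of 29 are exactly those sharing a remainder mod 29. By pigeonhole, the 29 residue classes mod 29 are the pigeonholes.
With 29 integers one could put 1 in each residue class and have no class reach 2.
The 30th integer pushes some class to 2, so 29·1 + 1 = 30.

30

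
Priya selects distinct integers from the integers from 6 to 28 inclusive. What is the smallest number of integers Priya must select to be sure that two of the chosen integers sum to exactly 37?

14

Two chosen integers sum to 37 exactly when both halves of some pair {x, 37−x} with 9 ≤ x ≤ 37−x ≤ 28 are chosen — 10 such pairs.
The remaining 3 elements (those with no distinct partner in range) can never complete a 37-sum, so the worst case takes all of them and one from each pair: 3 + 10 = 13.
By pigeonhole, the 14th integer has to be the second member of some pair, so 13 + 1 = 14.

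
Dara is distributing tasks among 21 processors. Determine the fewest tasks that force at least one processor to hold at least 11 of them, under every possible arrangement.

211

With 210 tasks one could put exactly 10 in each of the 21 processors, and no processor would reach 11.
Pigeonhole: one more task must land in a processor that already has 10, giving it 11.
So 21 × 10 + 1 = 211 tasks are required.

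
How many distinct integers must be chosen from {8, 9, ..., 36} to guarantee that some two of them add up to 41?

Group the elements by complementary pair {x, 41−x}: {8,33}, {9,32}, {10,31}, …, giving 13 two-element pairs and 3 integers whose partner 41−x falls outside [8,36].
Treating each of those 16 groups as a pigeonhole, one can pick one integer per group — 16 integers — with no two summing to 41.
The 17th integer lands in an occupied pair, forcing a sum of 41.

17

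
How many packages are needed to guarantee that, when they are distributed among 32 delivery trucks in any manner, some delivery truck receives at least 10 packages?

With 288 packages one could put exactly 9 in each of the 32 delivery trucks, and no delivery truck would reach 10.
By the pigeonhole principle, one more package must land in a delivery truck that already has 9, giving it 10.
So 32 × 9 + 1 = 289 packages are required.

289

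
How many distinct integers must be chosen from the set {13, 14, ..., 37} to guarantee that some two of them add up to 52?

A set avoiding the sum 52 can contain at most one of each pair {x, 52−x}, plus the 3 elements whose complement lies outside the range or equal to its own complement.
The integers 13, …, 26 (14 of them) are such a set: any two sum to at least 13+14 = 27 and at most 25+26 = 51 < 52.
By pigeonhole, any 15th integer completes one of the 11 pairs, so 15 choices force a sum of 52.

15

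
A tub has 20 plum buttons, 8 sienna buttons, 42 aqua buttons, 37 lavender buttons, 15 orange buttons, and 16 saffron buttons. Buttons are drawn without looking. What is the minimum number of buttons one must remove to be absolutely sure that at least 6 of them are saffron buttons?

In the worst case for collecting saffron buttons, every non-saffron button comes out first.
There are 20 + 8 + 42 + 37 + 15 = 122 non-saffron buttons altogether.
After those, each further button must be saffron, so 122 + 6 = 128 draws guarantee 6 saffron buttons.

128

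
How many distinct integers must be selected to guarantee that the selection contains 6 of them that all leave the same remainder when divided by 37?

By pigeonhole, the 37 residue classes mod 37 are the pigeonholes.
With 185 integers one could put 5 in each residue class and have no class reach 6.
The 186th integer pushes some class to 6, so 37·5 + 1 = 186.

186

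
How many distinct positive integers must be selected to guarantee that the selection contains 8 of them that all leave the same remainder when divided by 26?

By pigeonhole, the 26 residue classes mod 26 are the pigeonholes.
With 182 integers one could put 7 in each residue class and have no class reach 8.
The 183rd integer pushes some class to 8, so 26·7 + 1 = 183.

183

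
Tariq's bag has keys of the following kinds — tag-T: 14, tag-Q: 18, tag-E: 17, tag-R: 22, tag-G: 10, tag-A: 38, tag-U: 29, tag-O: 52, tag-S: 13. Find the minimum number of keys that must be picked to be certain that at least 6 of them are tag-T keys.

205

In the worst case for collecting tag-T keys, every non-tag-T key comes out first.
There are 18 + 17 + 22 + 10 + 38 + 29 + 52 + 13 = 199 non-tag-T keys altogether.
After those, each further key must be tag-T, so 199 + 6 = 205 draws guarantee 6 tag-T keys.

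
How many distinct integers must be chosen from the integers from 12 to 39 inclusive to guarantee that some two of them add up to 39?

21

Group the elements by complementary pair {x, 39−x}: {12,27}, {13,26}, {14,25}, …, giving 8 two-element pairs and 12 integers whose partner 39−x falls outside [12,39].
Treating each of those 20 groups as a pigeonhole, one can pick one integer per group — 20 integers — with no two summing to 39.
The 21st integer lands in an occupied pair, forcing a sum of 39.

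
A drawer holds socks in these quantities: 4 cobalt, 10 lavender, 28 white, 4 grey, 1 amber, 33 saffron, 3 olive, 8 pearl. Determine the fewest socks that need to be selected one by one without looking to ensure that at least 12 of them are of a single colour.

53

Put each drawn sock into a box by colour. The largest draw with every box below 12 takes min(count, 11) from each colour; colours with fewer than 11 contribute all they have.
Σ min(cᵢ, 11) = 4 + 10 + 11 + 4 + 1 + 11 + 3 + 8 = 52.
Draw number 52 + 1 = 53 must push one box to 12.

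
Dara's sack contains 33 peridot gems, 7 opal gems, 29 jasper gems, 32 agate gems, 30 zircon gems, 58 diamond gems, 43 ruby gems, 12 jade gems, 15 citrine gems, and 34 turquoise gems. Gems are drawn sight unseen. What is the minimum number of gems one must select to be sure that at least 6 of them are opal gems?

292

In the worst case for collecting opal gems, every non-opal gem comes out first.
There are 33 + 29 + 32 + 30 + 58 + 43 + 12 + 15 + 34 = 286 non-opal gems altogether.
After those, each further gem must be opal, so 286 + 6 = 292 draws guarantee 6 opal gems.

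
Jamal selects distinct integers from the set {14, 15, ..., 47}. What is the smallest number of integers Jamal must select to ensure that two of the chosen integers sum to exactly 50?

24

Two chosen integers sum to 50 exactly when both halves of some pair {x, 50−x} with 14 ≤ x ≤ 50−x ≤ 36 are chosen — 11 such pairs.
The remaining 12 elements (those with no distinct partner in range) can never complete a 50-sum, so the worst case takes all of them and one from each pair: 12 + 11 = 23.
The 24th integer has to be the second member of some pair, so 23 + 1 = 24.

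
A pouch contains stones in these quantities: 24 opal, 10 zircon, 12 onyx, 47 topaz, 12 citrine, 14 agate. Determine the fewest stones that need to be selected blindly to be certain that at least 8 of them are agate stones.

113

In the worst case for collecting agate stones, every non-agate stone comes out first.
There are 24 + 10 + 12 + 47 + 12 = 105 non-agate stones altogether.
After those, each further stone must be agate, so 105 + 8 = 113 draws guarantee 8 agate stones.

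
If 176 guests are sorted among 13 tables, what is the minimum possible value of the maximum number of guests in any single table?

The 13 tables are the holes and the 176 guests are the pigeons.
If every table held at most 13 guests, the total would be at most 13 × 13 = 169, which is less than 176.
So some table holds at least ⌈176/13⌉ = 14 guests.

14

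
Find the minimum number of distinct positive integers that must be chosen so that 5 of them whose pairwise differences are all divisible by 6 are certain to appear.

25

Integers whose pairwise differences are multiples of 6 are exactly those sharing a remainder mod 6. Pigeonhole: the 6 residue classes mod 6 are the pigeonholes.
With 24 integers one could put 4 in each residue class and have no class reach 5.
The 25th integer pushes some class to 5, so 6·4 + 1 = 25.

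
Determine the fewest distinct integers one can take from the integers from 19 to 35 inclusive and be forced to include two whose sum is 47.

13

Two chosen integers sum to 47 exactly when both halves of some pair {x, 47−x} with 19 ≤ x ≤ 47−x ≤ 28 are chosen — 5 such pairs.
The remaining 7 elements (those with no distinct partner in range) can never complete a 47-sum, so the worst case takes all of them and one from each pair: 7 + 5 = 12.
By the pigeonhole principle, the 13th integer has to be the second member of some pair, so 12 + 1 = 13.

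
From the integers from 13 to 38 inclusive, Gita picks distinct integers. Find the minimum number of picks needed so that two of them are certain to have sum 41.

Two chosen integers sum to 41 exactly when both halves of some pair {x, 41−x} with 13 ≤ x ≤ 41−x ≤ 28 are chosen — 8 such pairs.
The remaining 10 elements (those with no distinct partner in range) can never complete a 41-sum, so the worst case takes all of them and one from each pair: 10 + 8 = 18.
The 19th integer has to be the second member of some pair, so 18 + 1 = 19.

19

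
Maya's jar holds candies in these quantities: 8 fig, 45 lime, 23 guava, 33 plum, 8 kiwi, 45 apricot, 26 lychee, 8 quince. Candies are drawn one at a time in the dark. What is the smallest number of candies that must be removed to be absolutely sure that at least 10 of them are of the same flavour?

The 8 flavours are the holes; the candies drawn are the pigeons.
To avoid 10 of any one flavour, the worst case takes at most 9 of each flavour, or every candy of a flavour that has fewer than 9.
That gives 8 + 9 + 9 + 9 + 8 + 9 + 9 + 8 = 69 candies with no flavour reaching 10.
The next candy forces some flavour to 10, so 69 + 1 = 70.

70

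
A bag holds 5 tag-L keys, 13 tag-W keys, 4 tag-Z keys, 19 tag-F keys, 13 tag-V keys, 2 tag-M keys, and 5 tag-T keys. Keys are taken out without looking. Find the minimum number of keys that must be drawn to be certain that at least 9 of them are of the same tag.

By pigeonhole, put each drawn key into a box by tag. The largest draw with every box below 9 takes min(count, 8) from each tag; tags with fewer than 8 contribute all they have.
Σ min(cᵢ, 8) = 5 + 8 + 4 + 8 + 8 + 2 + 5 = 40.
Draw number 40 + 1 = 41 must push one box to 9.

41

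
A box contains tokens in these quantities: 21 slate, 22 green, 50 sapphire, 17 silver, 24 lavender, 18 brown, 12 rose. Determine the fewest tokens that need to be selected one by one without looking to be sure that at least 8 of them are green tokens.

In the worst case for collecting green tokens, every non-green token comes out first.
There are 21 + 50 + 17 + 24 + 18 + 12 = 142 non-green tokens altogether.
After those, each further token must be green, so 142 + 8 = 150 draws guarantee 8 green tokens.

150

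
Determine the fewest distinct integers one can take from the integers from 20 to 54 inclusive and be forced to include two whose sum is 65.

A set avoiding the sum 65 can contain at most one of each pair {x, 65−x}, plus the 9 elements whose complement lies outside the range.
The integers 33, …, 54 (22 of them) are such a set: any two sum to at least 33+34 = 67 > 65.
Any 23rd integer completes one of the 13 pairs, so 23 choices force a sum of 65.

23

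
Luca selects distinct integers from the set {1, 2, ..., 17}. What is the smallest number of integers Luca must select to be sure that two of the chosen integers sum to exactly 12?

Group the elements by complementary pair {x, 12−x}: {1,11}, {2,10}, {3,9}, …, giving 5 two-element pairs, the single value 6 (it cannot pair with itself since the integers are distinct), and 6 integers whose partner 12−x falls outside [1,17].
By pigeonhole, treating each of those 12 groups as a pigeonhole, one can pick one integer per group — 12 integers — with no two summing to 12.
The 13th integer lands in an occupied pair, forcing a sum of 12.

13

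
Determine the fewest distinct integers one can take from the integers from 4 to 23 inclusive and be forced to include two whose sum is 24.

13

A set avoiding the sum 24 can contain at most one of each pair {x, 24−x}, plus the 4 elements whose complement lies outside the range or equal to its own complement.
The integers 12, …, 23 (12 of them) are such a set: any two sum to at least 12+13 = 25 > 24.
By the pigeonhole principle, any 13th integer completes one of the 8 pairs, so 13 choices force a sum of 24.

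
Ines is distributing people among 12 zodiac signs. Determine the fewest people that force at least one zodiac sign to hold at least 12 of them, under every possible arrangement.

With 132 people one could put exactly 11 in each of the 12 zodiac signs, and no zodiac sign would reach 12.
By the pigeonhole principle, one more person must land in a zodiac sign that already has 11, giving it 12.
So 12 × 11 + 1 = 133 people are required.

133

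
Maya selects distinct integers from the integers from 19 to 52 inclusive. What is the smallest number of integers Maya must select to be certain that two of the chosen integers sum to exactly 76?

21

A set avoiding the sum 76 can contain at most one of each pair {x, 76−x}, plus the 6 elements whose complement lies outside the range or equal to its own complement.
The integers 19, …, 38 (20 of them) are such a set: any two sum to at least 19+20 = 39 and at most 37+38 = 75 < 76.
Pigeonhole: any 21st integer completes one of the 14 pairs, so 21 choices force a sum of 76.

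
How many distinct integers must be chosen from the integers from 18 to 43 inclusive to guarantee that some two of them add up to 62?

15

Group the elements by complementary pair {x, 62−x}: {19,43}, {20,42}, {21,41}, …, giving 12 two-element pairs; the single value 31 (it cannot pair with itself since the integers are distinct); and 1 integer whose partner 62−x falls outside [18,43].
By the pigeonhole principle, treating each of those 14 groups as a pigeonhole, one can pick one integer per group — 14 integers — with no two summing to 62.
The 15th integer lands in an occupied pair, forcing a sum of 62.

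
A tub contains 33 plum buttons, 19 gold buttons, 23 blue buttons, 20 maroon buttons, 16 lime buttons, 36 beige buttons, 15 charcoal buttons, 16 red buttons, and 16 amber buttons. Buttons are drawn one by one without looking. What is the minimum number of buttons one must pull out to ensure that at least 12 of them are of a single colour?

The 9 colours are the holes; the buttons drawn are the pigeons.
To avoid 12 of any one colour, the worst case takes at most 11 of each colour.
That gives 11 + 11 + 11 + 11 + 11 + 11 + 11 + 11 + 11 = 99 buttons with no colour reaching 12.
The next button forces some colour to 12, so 99 + 1 = 100.

100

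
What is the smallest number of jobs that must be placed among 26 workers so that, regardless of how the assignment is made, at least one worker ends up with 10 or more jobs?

235

With 234 jobs one could put exactly 9 in each of the 26 workers, and no worker would reach 10.
One more job must land in a worker that already has 9, giving it 10.
So 26 × 9 + 1 = 235 jobs are required.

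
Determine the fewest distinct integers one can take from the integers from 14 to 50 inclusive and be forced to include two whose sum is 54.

25

Two chosen integers sum to 54 exactly when both halves of some pair {x, 54−x} with 14 ≤ x ≤ 54−x ≤ 40 are chosen — 13 such pairs.
The remaining 11 elements (those with no distinct partner in range) can never complete a 54-sum, so the worst case takes all of them and one from each pair: 11 + 13 = 24.
By pigeonhole, the 25th integer has to be the second member of some pair, so 24 + 1 = 25.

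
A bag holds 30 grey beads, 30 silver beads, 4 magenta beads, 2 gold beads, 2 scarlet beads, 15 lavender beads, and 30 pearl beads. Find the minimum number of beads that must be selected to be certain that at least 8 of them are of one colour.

37

By the pigeonhole principle, the 7 colours are the holes; the beads drawn are the pigeons.
To avoid 8 of any one colour, the worst case takes at most 7 of each colour, or every bead of a colour that has fewer than 7.
That gives 7 + 7 + 4 + 2 + 2 + 7 + 7 = 36 beads with no colour reaching 8.
The next bead forces some colour to 8, so 36 + 1 = 37.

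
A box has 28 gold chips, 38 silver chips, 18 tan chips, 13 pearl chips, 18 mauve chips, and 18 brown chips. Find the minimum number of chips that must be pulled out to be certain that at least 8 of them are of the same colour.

By pigeonhole, put each drawn chip into a box by colour. The largest draw with every box below 8 takes min(count, 7) from each colour.
Σ min(cᵢ, 7) = 7 + 7 + 7 + 7 + 7 + 7 = 42.
Draw number 42 + 1 = 43 must push one box to 8.

43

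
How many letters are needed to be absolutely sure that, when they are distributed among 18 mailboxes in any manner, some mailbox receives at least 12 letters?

199

With 198 letters one could put exactly 11 in each of the 18 mailboxes, and no mailbox would reach 12.
One more letter must land in a mailbox that already has 11, giving it 12.
So 18 × 11 + 1 = 199 letters are required.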